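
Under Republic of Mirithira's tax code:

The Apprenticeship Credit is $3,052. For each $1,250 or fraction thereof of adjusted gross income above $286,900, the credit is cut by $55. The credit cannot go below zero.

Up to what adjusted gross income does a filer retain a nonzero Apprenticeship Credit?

$355,650

After 55 increments the reduction is 55 × $55 = $3,025, leaving $27; one more increment wipes it out. Increment 55 ends at excess 55 × $1,250 = $68,750, so the highest qualifying income is $286,900 + $68,750 = $355,650.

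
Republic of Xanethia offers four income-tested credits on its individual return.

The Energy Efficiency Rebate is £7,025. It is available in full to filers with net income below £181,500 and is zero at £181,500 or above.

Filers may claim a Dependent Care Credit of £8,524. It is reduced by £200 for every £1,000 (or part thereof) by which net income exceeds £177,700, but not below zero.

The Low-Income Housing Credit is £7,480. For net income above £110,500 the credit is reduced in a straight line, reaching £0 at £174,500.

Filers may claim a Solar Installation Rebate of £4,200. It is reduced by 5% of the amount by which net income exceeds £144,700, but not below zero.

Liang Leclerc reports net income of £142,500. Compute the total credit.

£23,489

Energy Efficiency Rebate: £142,500 is below the £181,500 cutoff, so the full £7,025 applies.
Dependent Care Credit: £142,500 is at or below the £177,700 threshold, so the full £8,524 applies.
Low-Income Housing Credit: £142,500 is £32,000 into a £64,000 phase-out range, leaving 32,000/64,000 of the credit: £7,480 × 32,000/64,000 = £3,740.
Solar Installation Rebate: £142,500 is at or below the £144,700 threshold, so the full £4,200 applies.
Total: £7,025 + £8,524 + £3,740 + £4,200 = £23,489.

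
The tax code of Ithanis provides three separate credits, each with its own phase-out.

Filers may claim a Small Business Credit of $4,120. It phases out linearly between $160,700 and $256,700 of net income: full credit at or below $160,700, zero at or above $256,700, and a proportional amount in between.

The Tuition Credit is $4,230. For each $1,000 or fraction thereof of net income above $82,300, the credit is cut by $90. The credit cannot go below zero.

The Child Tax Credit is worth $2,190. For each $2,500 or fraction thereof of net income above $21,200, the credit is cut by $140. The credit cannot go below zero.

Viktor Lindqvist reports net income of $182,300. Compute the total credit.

Small Business Credit: $182,300 is $21,600 into a $96,000 phase-out range, leaving 74,400/96,000 of the credit: $4,120 × 74,400/96,000 = $3,193.
Tuition Credit: income exceeds $82,300 by $100,000 → 100 increments × $90 = $9,000 ≥ base, so the credit is $0.
Child Tax Credit: income exceeds $21,200 by $161,100 → 65 increments × $140 = $9,100 ≥ base, so the credit is $0.
Total: $3,193 + $0 + $0 = $3,193.

$3,193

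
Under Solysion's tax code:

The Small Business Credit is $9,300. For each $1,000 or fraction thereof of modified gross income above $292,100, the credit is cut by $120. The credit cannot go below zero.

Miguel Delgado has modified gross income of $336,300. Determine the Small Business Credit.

$3,900

Small Business Credit: income exceeds $292,100 by $44,200, which is 45 full-or-partial $1,000 increments; reduction = 45 × $120 = $5,400, leaving $3,900.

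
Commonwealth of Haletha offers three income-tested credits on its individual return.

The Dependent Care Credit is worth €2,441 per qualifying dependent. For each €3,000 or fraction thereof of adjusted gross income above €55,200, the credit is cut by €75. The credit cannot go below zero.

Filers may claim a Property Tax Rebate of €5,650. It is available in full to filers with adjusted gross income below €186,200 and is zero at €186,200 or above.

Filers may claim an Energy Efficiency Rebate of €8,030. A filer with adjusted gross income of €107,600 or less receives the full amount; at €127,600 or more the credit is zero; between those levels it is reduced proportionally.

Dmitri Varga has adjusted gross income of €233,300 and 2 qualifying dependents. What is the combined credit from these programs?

Dependent Care Credit: base = 2 × €2,441 = €4,882. income exceeds €55,200 by €178,100, which is 60 full-or-partial €3,000 increments; reduction = 60 × €75 = €4,500, leaving €382.
Property Tax Rebate: €233,300 meets or exceeds the €186,200 cutoff, so the credit is €0.
Energy Efficiency Rebate: €233,300 is at or above €127,600, so the credit is €0.
Total: €382 + €0 + €0 = €382.

€382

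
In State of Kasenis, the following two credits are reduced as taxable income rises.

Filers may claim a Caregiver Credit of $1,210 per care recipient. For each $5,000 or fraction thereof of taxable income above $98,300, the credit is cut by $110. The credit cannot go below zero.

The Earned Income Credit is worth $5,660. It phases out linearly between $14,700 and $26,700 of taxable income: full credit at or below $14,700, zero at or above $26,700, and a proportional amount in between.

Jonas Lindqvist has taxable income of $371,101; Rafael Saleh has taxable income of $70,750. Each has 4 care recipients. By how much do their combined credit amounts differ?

$4,840

Jonas ($371,101): Caregiver Credit: base = 4 × $1,210 = $4,840. income exceeds $98,300 by $272,801 → 55 increments × $110 = $6,050 ≥ base, so the credit is $0. Earned Income Credit: $371,101 is at or above $26,700, so the credit is $0. total $0 + $0 = $0
Rafael ($70,750): Caregiver Credit: base = 4 × $1,210 = $4,840. $70,750 is at or below the $98,300 threshold, so the full $4,840 applies. Earned Income Credit: $70,750 is at or above $26,700, so the credit is $0. total $4,840 + $0 = $4,840
Difference: |$0 − $4,840| = $4,840.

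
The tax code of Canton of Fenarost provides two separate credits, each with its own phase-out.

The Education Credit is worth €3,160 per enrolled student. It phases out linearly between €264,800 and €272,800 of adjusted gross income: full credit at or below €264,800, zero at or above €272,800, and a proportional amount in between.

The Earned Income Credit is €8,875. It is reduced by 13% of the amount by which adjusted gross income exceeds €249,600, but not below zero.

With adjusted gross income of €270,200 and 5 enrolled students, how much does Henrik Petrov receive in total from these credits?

€11,332

Education Credit: base = 5 × €3,160 = €15,800. €270,200 is €5,400 into a €8,000 phase-out range, leaving 2,600/8,000 of the credit: €15,800 × 2,600/8,000 = €5,135.
Earned Income Credit: 13% of the €20,600 excess over €249,600 is €2,678; credit = €8,875 − €2,678 = €6,197.
Total: €5,135 + €6,197 = €11,332.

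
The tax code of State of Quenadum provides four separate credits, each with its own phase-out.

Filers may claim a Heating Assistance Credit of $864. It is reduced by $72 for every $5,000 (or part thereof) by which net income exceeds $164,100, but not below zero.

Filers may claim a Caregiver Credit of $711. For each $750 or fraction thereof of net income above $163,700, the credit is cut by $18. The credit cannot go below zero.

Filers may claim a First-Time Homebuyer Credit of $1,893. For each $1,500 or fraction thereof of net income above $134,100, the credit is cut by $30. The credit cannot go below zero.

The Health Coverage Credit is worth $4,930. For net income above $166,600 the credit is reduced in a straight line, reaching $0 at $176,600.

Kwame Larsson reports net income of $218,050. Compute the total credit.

$285

Heating Assistance Credit: income exceeds $164,100 by $53,950, which is 11 full-or-partial $5,000 increments; reduction = 11 × $72 = $792, leaving $72.
Caregiver Credit: income exceeds $163,700 by $54,350 → 73 increments × $18 = $1,314 ≥ base, so the credit is $0.
First-Time Homebuyer Credit: income exceeds $134,100 by $83,950, which is 56 full-or-partial $1,500 increments; reduction = 56 × $30 = $1,680, leaving $213.
Health Coverage Credit: $218,050 is at or above $176,600, so the credit is $0.
Total: $72 + $0 + $213 + $0 = $285.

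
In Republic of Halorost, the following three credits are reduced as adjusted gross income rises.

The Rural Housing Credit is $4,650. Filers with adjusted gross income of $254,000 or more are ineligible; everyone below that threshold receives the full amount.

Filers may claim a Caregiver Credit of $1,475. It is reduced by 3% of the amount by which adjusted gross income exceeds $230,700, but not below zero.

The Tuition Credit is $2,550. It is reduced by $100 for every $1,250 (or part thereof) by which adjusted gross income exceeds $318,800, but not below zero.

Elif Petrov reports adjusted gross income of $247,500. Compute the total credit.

Rural Housing Credit: $247,500 is below the $254,000 cutoff, so the full $4,650 applies.
Caregiver Credit: 3% of the $16,800 excess over $230,700 is $504; credit = $1,475 − $504 = $971.
Tuition Credit: $247,500 is at or below the $318,800 threshold, so the full $2,550 applies.
Total: $4,650 + $971 + $2,550 = $8,171.

$8,171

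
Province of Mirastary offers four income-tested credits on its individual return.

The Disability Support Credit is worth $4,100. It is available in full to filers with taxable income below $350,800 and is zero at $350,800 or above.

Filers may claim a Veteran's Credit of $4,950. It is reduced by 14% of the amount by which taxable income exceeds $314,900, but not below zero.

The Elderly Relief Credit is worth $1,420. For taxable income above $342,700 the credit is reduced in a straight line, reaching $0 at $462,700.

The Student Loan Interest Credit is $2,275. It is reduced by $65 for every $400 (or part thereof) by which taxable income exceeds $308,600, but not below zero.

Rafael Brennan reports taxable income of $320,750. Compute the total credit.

Disability Support Credit: $320,750 is below the $350,800 cutoff, so the full $4,100 applies.
Veteran's Credit: 14% of the $5,850 excess over $314,900 is $819; credit = $4,950 − $819 = $4,131.
Elderly Relief Credit: $320,750 is at or below the $342,700 threshold, so the full $1,420 applies.
Student Loan Interest Credit: income exceeds $308,600 by $12,150, which is 31 full-or-partial $400 increments; reduction = 31 × $65 = $2,015, leaving $260.
Total: $4,100 + $4,131 + $1,420 + $260 = $9,911.

$9,911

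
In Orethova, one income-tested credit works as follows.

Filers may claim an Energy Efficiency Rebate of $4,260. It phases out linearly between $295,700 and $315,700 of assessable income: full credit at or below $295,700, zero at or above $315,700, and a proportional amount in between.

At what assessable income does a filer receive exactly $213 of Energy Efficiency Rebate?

$314,700

$213 is 213/4,260 of the full $4,260, so 4,047/4,260 of the $20,000 range has been used: income = $295,700 + $20,000 × 4,047/4,260 = $314,700.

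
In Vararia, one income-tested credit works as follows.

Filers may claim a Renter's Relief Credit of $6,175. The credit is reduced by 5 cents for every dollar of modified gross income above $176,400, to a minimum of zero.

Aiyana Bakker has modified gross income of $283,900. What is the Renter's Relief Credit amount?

Renter's Relief Credit: 5% of the $107,500 excess over $176,400 is $5,375; credit = $6,175 − $5,375 = $800.

$800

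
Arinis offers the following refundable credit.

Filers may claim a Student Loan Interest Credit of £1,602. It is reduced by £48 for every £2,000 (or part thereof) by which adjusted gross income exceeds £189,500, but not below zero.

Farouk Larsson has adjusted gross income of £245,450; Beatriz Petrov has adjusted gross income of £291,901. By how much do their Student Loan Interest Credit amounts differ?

£258

Farouk (£245,450): Student Loan Interest Credit: income exceeds £189,500 by £55,950, which is 28 full-or-partial £2,000 increments; reduction = 28 × £48 = £1,344, leaving £258.
Beatriz (£291,901): Student Loan Interest Credit: income exceeds £189,500 by £102,401 → 52 increments × £48 = £2,496 ≥ base, so the credit is £0.
Difference: |£258 − £0| = £258.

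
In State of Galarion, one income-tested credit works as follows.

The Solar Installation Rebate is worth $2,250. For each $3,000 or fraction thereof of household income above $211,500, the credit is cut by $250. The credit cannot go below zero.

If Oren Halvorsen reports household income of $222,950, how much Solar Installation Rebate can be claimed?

Solar Installation Rebate: income exceeds $211,500 by $11,450, which is 4 full-or-partial $3,000 increments; reduction = 4 × $250 = $1,000, leaving $1,250.

$1,250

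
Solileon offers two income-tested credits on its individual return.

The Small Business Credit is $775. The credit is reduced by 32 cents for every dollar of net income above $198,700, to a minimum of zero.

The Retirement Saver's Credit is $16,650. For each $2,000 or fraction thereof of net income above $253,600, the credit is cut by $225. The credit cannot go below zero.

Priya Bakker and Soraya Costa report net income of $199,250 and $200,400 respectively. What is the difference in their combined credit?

$368

Priya ($199,250): Small Business Credit: 32% of the $550 excess over $198,700 is $176; credit = $775 − $176 = $599. Retirement Saver's Credit: $199,250 is at or below the $253,600 threshold, so the full $16,650 applies. total $599 + $16,650 = $17,249
Soraya ($200,400): Small Business Credit: 32% of the $1,700 excess over $198,700 is $544; credit = $775 − $544 = $231. Retirement Saver's Credit: $200,400 is at or below the $253,600 threshold, so the full $16,650 applies. total $231 + $16,650 = $16,881
Difference: |$17,249 − $16,881| = $368.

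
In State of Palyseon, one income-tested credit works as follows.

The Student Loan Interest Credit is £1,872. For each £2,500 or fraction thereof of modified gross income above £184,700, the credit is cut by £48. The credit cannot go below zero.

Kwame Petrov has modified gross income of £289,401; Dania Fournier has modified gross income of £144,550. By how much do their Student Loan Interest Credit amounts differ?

£1,872

Kwame (£289,401): Student Loan Interest Credit: income exceeds £184,700 by £104,701 → 42 increments × £48 = £2,016 ≥ base, so the credit is £0.
Dania (£144,550): Student Loan Interest Credit: £144,550 is at or below the £184,700 threshold, so the full £1,872 applies.
Difference: |£0 − £1,872| = £1,872.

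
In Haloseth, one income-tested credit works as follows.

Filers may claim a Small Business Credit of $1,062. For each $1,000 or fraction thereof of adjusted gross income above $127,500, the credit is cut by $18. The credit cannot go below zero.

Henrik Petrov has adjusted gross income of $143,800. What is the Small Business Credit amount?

Small Business Credit: income exceeds $127,500 by $16,300, which is 17 full-or-partial $1,000 increments; reduction = 17 × $18 = $306, leaving $756.

$756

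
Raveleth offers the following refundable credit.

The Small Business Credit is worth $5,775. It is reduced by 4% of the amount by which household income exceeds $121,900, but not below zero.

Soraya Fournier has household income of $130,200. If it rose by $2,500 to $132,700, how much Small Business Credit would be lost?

At $130,200 — 4% of the $8,300 excess over $121,900 is $332; credit = $5,775 − $332 = $5,443.
At $132,700 — 4% of the $10,800 excess over $121,900 is $432; credit = $5,775 − $432 = $5,343.
Lost: $5,443 − $5,343 = $100.

$100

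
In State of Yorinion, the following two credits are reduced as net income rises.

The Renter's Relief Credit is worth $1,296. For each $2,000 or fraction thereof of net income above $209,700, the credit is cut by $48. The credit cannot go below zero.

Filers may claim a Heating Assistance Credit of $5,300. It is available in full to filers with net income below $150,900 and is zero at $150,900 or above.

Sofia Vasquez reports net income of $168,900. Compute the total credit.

Renter's Relief Credit: $168,900 is at or below the $209,700 threshold, so the full $1,296 applies.
Heating Assistance Credit: $168,900 meets or exceeds the $150,900 cutoff, so the credit is $0.
Total: $1,296 + $0 = $1,296.

$1,296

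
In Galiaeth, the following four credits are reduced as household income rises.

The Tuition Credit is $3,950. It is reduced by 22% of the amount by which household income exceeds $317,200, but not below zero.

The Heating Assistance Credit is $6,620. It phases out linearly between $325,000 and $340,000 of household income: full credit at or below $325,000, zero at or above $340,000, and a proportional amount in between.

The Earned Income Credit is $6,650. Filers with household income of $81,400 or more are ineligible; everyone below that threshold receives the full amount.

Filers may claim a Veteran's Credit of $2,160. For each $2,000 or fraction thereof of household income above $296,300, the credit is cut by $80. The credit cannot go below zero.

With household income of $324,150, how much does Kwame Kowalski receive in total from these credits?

Tuition Credit: 22% of the $6,950 excess over $317,200 is $1,529; credit = $3,950 − $1,529 = $2,421.
Heating Assistance Credit: $324,150 is at or below the $325,000 threshold, so the full $6,620 applies.
Earned Income Credit: $324,150 meets or exceeds the $81,400 cutoff, so the credit is $0.
Veteran's Credit: income exceeds $296,300 by $27,850, which is 14 full-or-partial $2,000 increments; reduction = 14 × $80 = $1,120, leaving $1,040.
Total: $2,421 + $6,620 + $0 + $1,040 = $10,081.

$10,081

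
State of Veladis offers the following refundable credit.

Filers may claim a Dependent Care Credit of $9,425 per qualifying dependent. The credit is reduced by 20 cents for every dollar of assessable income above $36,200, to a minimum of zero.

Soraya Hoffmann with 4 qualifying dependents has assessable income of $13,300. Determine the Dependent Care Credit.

Dependent Care Credit: base = 4 × $9,425 = $37,700. $13,300 is at or below the $36,200 threshold, so the full $37,700 applies.

$37,700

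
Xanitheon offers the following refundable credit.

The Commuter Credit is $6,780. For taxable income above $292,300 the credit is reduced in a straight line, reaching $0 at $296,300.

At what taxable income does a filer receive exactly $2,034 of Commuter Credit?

$2,034 is 2,034/6,780 of the full $6,780, so 4,746/6,780 of the $4,000 range has been used: income = $292,300 + $4,000 × 4,746/6,780 = $295,100.

$295,100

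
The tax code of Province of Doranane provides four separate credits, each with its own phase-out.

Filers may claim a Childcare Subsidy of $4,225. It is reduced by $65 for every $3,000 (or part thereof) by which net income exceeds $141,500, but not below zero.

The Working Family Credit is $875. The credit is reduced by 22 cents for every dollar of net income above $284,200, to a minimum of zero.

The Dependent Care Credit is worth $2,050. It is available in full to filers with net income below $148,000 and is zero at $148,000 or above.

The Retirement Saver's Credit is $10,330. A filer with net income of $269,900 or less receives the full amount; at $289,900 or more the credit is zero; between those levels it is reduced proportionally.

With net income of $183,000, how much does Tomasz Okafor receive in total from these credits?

$14,520

Childcare Subsidy: income exceeds $141,500 by $41,500, which is 14 full-or-partial $3,000 increments; reduction = 14 × $65 = $910, leaving $3,315.
Working Family Credit: $183,000 is at or below the $284,200 threshold, so the full $875 applies.
Dependent Care Credit: $183,000 meets or exceeds the $148,000 cutoff, so the credit is $0.
Retirement Saver's Credit: $183,000 is at or below the $269,900 threshold, so the full $10,330 applies.
Total: $3,315 + $875 + $0 + $10,330 = $14,520.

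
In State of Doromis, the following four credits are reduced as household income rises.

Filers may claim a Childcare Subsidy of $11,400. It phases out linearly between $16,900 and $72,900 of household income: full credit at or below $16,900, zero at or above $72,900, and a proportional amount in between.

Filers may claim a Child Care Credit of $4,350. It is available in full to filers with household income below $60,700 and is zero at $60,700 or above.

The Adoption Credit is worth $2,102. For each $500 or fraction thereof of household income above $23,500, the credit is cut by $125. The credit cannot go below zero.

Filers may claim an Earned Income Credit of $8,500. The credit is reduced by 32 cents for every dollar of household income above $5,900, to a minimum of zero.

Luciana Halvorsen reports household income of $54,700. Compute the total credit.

$8,055

Childcare Subsidy: $54,700 is $37,800 into a $56,000 phase-out range, leaving 18,200/56,000 of the credit: $11,400 × 18,200/56,000 = $3,705.
Child Care Credit: $54,700 is below the $60,700 cutoff, so the full $4,350 applies.
Adoption Credit: income exceeds $23,500 by $31,200 → 63 increments × $125 = $7,875 ≥ base, so the credit is $0.
Earned Income Credit: 32% of the $48,800 excess over $5,900 is $15,616 ≥ base, so the credit is $0.
Total: $3,705 + $4,350 + $0 + $0 = $8,055.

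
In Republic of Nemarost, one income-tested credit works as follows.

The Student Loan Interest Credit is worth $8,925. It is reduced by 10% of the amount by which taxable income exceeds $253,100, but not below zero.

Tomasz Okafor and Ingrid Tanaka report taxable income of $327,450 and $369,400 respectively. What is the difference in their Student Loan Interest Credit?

$1,490

Tomasz ($327,450): Student Loan Interest Credit: 10% of the $74,350 excess over $253,100 is $7,435; credit = $8,925 − $7,435 = $1,490.
Ingrid ($369,400): Student Loan Interest Credit: 10% of the $116,300 excess over $253,100 is $11,630 ≥ base, so the credit is $0.
Difference: |$1,490 − $0| = $1,490.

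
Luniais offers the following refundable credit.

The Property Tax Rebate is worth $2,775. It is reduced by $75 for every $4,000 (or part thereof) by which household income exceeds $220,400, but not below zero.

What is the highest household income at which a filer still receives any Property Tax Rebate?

After 36 increments the reduction is 36 × $75 = $2,700, leaving $75; one more increment wipes it out. Increment 36 ends at excess 36 × $4,000 = $144,000, so the highest qualifying income is $220,400 + $144,000 = $364,400.

$364,400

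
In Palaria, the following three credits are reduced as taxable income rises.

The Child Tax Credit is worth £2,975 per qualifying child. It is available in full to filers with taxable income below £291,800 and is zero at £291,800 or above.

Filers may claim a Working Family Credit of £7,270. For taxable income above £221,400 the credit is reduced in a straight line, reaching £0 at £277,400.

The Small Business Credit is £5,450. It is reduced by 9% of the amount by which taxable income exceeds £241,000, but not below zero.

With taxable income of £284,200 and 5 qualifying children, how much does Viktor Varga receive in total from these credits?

Child Tax Credit: base = 5 × £2,975 = £14,875. £284,200 is below the £291,800 cutoff, so the full £14,875 applies.
Working Family Credit: £284,200 is at or above £277,400, so the credit is £0.
Small Business Credit: 9% of the £43,200 excess over £241,000 is £3,888; credit = £5,450 − £3,888 = £1,562.
Total: £14,875 + £0 + £1,562 = £16,437.

£16,437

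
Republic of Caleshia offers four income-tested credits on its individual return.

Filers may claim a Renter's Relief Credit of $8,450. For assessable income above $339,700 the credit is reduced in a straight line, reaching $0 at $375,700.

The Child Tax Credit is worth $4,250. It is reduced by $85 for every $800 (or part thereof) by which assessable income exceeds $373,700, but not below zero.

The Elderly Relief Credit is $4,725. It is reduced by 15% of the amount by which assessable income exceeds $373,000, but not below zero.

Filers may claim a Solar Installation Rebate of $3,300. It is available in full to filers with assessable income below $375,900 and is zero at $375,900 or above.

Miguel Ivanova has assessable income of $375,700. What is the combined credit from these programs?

Renter's Relief Credit: $375,700 is at or above $375,700, so the credit is $0.
Child Tax Credit: income exceeds $373,700 by $2,000, which is 3 full-or-partial $800 increments; reduction = 3 × $85 = $255, leaving $3,995.
Elderly Relief Credit: 15% of the $2,700 excess over $373,000 is $405; credit = $4,725 − $405 = $4,320.
Solar Installation Rebate: $375,700 is below the $375,900 cutoff, so the full $3,300 applies.
Total: $0 + $3,995 + $4,320 + $3,300 = $11,615.

$11,615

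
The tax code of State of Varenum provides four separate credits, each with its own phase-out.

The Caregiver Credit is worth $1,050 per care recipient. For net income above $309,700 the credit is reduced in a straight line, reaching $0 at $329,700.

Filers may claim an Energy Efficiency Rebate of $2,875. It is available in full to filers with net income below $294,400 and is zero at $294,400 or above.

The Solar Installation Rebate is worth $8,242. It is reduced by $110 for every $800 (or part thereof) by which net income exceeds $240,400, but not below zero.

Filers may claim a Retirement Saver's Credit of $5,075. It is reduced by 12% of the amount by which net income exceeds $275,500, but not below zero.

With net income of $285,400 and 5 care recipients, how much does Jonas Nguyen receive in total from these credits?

Caregiver Credit: base = 5 × $1,050 = $5,250. $285,400 is at or below the $309,700 threshold, so the full $5,250 applies.
Energy Efficiency Rebate: $285,400 is below the $294,400 cutoff, so the full $2,875 applies.
Solar Installation Rebate: income exceeds $240,400 by $45,000, which is 57 full-or-partial $800 increments; reduction = 57 × $110 = $6,270, leaving $1,972.
Retirement Saver's Credit: 12% of the $9,900 excess over $275,500 is $1,188; credit = $5,075 − $1,188 = $3,887.
Total: $5,250 + $2,875 + $1,972 + $3,887 = $13,984.

$13,984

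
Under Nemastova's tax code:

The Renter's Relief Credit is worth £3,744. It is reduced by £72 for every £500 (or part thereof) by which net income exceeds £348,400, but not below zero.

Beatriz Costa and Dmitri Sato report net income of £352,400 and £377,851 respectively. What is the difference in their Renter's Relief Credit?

£3,168

Beatriz (£352,400): Renter's Relief Credit: income exceeds £348,400 by £4,000, which is 8 full-or-partial £500 increments; reduction = 8 × £72 = £576, leaving £3,168.
Dmitri (£377,851): Renter's Relief Credit: income exceeds £348,400 by £29,451 → 59 increments × £72 = £4,248 ≥ base, so the credit is £0.
Difference: |£3,168 − £0| = £3,168.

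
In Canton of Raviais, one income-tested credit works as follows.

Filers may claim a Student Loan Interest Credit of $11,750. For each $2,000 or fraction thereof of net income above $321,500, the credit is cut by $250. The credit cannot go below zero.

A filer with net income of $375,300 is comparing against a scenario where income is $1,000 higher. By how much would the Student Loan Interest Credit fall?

At $375,300 — income exceeds $321,500 by $53,800, which is 27 full-or-partial $2,000 increments; reduction = 27 × $250 = $6,750, leaving $5,000.
At $376,300 — income exceeds $321,500 by $54,800, which is 28 full-or-partial $2,000 increments; reduction = 28 × $250 = $7,000, leaving $4,750.
Lost: $5,000 − $4,750 = $250.

$250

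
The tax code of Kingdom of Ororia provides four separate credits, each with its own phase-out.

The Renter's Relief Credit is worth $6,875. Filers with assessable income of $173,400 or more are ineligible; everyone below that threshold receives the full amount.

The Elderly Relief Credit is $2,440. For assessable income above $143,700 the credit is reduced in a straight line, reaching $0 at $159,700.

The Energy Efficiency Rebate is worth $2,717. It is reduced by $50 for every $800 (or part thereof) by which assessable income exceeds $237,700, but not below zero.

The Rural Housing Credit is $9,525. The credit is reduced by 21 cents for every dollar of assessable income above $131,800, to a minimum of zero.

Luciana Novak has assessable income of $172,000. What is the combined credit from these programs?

Renter's Relief Credit: $172,000 is below the $173,400 cutoff, so the full $6,875 applies.
Elderly Relief Credit: $172,000 is at or above $159,700, so the credit is $0.
Energy Efficiency Rebate: $172,000 is at or below the $237,700 threshold, so the full $2,717 applies.
Rural Housing Credit: 21% of the $40,200 excess over $131,800 is $8,442; credit = $9,525 − $8,442 = $1,083.
Total: $6,875 + $0 + $2,717 + $1,083 = $10,675.

$10,675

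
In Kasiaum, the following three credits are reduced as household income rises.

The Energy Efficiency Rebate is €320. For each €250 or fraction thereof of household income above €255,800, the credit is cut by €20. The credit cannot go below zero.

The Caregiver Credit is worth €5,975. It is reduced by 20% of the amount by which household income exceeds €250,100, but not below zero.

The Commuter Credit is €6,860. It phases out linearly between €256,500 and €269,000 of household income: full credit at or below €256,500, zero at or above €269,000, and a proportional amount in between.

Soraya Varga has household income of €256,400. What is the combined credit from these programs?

€11,835

Energy Efficiency Rebate: income exceeds €255,800 by €600, which is 3 full-or-partial €250 increments; reduction = 3 × €20 = €60, leaving €260.
Caregiver Credit: 20% of the €6,300 excess over €250,100 is €1,260; credit = €5,975 − €1,260 = €4,715.
Commuter Credit: €256,400 is at or below the €256,500 threshold, so the full €6,860 applies.
Total: €260 + €4,715 + €6,860 = €11,835.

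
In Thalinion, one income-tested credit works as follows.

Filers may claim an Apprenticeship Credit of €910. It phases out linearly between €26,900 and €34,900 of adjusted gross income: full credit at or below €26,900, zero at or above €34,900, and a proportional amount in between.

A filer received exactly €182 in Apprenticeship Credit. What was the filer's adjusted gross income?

€182 is 182/910 of the full €910, so 728/910 of the €8,000 range has been used: income = €26,900 + €8,000 × 728/910 = €33,300.

€33,300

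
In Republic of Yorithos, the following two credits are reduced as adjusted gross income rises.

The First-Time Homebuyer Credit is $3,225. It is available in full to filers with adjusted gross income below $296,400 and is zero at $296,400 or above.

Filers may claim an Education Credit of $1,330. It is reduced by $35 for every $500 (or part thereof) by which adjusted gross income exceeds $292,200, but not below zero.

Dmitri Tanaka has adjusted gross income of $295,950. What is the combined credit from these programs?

First-Time Homebuyer Credit: $295,950 is below the $296,400 cutoff, so the full $3,225 applies.
Education Credit: income exceeds $292,200 by $3,750, which is 8 full-or-partial $500 increments; reduction = 8 × $35 = $280, leaving $1,050.
Total: $3,225 + $1,050 = $4,275.

$4,275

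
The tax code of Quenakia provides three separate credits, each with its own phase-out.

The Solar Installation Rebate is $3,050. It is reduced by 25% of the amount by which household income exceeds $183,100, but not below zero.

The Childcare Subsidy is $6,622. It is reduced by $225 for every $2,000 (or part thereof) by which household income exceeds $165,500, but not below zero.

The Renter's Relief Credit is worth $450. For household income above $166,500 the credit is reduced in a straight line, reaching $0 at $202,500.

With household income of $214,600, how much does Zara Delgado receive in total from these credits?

Solar Installation Rebate: 25% of the $31,500 excess over $183,100 is $7,875 ≥ base, so the credit is $0.
Childcare Subsidy: income exceeds $165,500 by $49,100, which is 25 full-or-partial $2,000 increments; reduction = 25 × $225 = $5,625, leaving $997.
Renter's Relief Credit: $214,600 is at or above $202,500, so the credit is $0.
Total: $0 + $997 + $0 = $997.

$997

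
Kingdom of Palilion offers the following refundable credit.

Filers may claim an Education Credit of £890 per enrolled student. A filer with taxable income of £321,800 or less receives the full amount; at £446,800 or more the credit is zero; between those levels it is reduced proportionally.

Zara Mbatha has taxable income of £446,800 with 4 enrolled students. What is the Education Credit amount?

Education Credit: base = 4 × £890 = £3,560. £446,800 is at or above £446,800, so the credit is £0.

£0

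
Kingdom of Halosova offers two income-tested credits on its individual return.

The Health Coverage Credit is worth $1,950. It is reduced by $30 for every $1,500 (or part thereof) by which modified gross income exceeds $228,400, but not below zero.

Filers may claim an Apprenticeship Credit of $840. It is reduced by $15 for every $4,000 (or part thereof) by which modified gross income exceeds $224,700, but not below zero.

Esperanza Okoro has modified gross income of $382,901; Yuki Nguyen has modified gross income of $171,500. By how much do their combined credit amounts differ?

$2,550

Esperanza ($382,901): Health Coverage Credit: income exceeds $228,400 by $154,501 → 104 increments × $30 = $3,120 ≥ base, so the credit is $0. Apprenticeship Credit: income exceeds $224,700 by $158,201, which is 40 full-or-partial $4,000 increments; reduction = 40 × $15 = $600, leaving $240. total $0 + $240 = $240
Yuki ($171,500): Health Coverage Credit: $171,500 is at or below the $228,400 threshold, so the full $1,950 applies. Apprenticeship Credit: $171,500 is at or below the $224,700 threshold, so the full $840 applies. total $1,950 + $840 = $2,790
Difference: |$240 − $2,790| = $2,550.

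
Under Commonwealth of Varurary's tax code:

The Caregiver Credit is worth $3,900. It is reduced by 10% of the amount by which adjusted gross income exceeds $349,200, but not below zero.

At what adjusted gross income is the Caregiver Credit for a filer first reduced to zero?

$388,200

The credit falls by 10% of each dollar above $349,200, so it reaches zero when the excess is $3,900 / 10% = $39,000: income = $349,200 + $39,000 = $388,200.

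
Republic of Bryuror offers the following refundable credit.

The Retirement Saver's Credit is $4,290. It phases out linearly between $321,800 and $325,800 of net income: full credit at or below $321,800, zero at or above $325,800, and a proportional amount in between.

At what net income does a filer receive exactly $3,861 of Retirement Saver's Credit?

$3,861 is 3,861/4,290 of the full $4,290, so 429/4,290 of the $4,000 range has been used: income = $321,800 + $4,000 × 429/4,290 = $322,200.

$322,200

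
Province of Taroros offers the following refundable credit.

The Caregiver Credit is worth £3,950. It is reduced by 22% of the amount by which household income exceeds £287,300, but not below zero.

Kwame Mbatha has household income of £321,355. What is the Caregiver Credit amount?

£0

Caregiver Credit: 22% of the £34,055 excess over £287,300 is £7,492.10 ≥ base, so the credit is £0.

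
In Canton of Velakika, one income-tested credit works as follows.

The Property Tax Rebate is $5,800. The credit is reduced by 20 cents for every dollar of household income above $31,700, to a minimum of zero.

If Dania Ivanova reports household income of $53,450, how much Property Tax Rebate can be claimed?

Property Tax Rebate: 20% of the $21,750 excess over $31,700 is $4,350; credit = $5,800 − $4,350 = $1,450.

$1,450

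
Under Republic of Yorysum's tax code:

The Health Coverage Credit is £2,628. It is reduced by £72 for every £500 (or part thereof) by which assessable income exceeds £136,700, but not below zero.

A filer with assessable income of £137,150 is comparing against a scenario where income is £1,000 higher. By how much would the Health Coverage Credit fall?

£144

At £137,150 — income exceeds £136,700 by £450, which is 1 full-or-partial £500 increment; reduction = 1 × £72 = £72, leaving £2,556.
At £138,150 — income exceeds £136,700 by £1,450, which is 3 full-or-partial £500 increments; reduction = 3 × £72 = £216, leaving £2,412.
Lost: £2,556 − £2,412 = £144.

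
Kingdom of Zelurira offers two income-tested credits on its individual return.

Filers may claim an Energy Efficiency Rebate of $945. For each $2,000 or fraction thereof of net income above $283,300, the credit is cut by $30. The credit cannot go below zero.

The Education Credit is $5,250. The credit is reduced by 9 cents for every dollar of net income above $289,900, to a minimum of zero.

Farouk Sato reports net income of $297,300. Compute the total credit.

$5,319

Energy Efficiency Rebate: income exceeds $283,300 by $14,000, which is 7 full-or-partial $2,000 increments; reduction = 7 × $30 = $210, leaving $735.
Education Credit: 9% of the $7,400 excess over $289,900 is $666; credit = $5,250 − $666 = $4,584.
Total: $735 + $4,584 = $5,319.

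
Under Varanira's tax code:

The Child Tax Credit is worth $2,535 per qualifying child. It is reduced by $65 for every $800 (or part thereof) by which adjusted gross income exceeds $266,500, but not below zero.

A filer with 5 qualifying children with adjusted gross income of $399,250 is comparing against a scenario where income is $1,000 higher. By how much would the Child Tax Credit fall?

$130

At $399,250 — base = 5 × $2,535 = $12,675. income exceeds $266,500 by $132,750, which is 166 full-or-partial $800 increments; reduction = 166 × $65 = $10,790, leaving $1,885.
At $400,250 — base = 5 × $2,535 = $12,675. income exceeds $266,500 by $133,750, which is 168 full-or-partial $800 increments; reduction = 168 × $65 = $10,920, leaving $1,755.
Lost: $1,885 − $1,755 = $130.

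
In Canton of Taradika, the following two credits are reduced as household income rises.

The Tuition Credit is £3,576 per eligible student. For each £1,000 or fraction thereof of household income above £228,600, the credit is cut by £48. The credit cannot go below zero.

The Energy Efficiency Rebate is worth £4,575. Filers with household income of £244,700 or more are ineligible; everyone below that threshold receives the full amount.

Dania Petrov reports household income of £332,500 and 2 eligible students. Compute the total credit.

Tuition Credit: base = 2 × £3,576 = £7,152. income exceeds £228,600 by £103,900, which is 104 full-or-partial £1,000 increments; reduction = 104 × £48 = £4,992, leaving £2,160.
Energy Efficiency Rebate: £332,500 meets or exceeds the £244,700 cutoff, so the credit is £0.
Total: £2,160 + £0 = £2,160.

£2,160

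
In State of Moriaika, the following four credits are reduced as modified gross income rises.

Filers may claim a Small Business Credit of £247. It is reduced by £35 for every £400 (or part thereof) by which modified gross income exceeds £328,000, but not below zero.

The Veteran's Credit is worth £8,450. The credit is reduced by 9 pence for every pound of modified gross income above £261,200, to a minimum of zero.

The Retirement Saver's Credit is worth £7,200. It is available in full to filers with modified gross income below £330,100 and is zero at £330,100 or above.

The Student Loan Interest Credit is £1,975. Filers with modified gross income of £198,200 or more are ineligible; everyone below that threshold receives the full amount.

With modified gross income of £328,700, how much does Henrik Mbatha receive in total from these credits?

Small Business Credit: income exceeds £328,000 by £700, which is 2 full-or-partial £400 increments; reduction = 2 × £35 = £70, leaving £177.
Veteran's Credit: 9% of the £67,500 excess over £261,200 is £6,075; credit = £8,450 − £6,075 = £2,375.
Retirement Saver's Credit: £328,700 is below the £330,100 cutoff, so the full £7,200 applies.
Student Loan Interest Credit: £328,700 meets or exceeds the £198,200 cutoff, so the credit is £0.
Total: £177 + £2,375 + £7,200 + £0 = £9,752.

£9,752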